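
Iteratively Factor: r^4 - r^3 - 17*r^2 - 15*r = (r + 1)*(r^3 - 2*r^2 - 15*r) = r*(r + 1)*(r^2 - 2*r - 15) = r*(r + 1)*(r + 3)*(r - 5)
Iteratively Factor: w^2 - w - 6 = (w - 3)*(w + 2)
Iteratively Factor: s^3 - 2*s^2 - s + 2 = (s - 1)*(s^2 - s - 2) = (s - 2)*(s - 1)*(s + 1)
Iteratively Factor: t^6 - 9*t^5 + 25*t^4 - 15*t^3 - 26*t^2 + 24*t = (t)*(t^5 - 9*t^4 + 25*t^3 - 15*t^2 - 26*t + 24) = t*(t - 1)*(t^4 - 8*t^3 + 17*t^2 + 2*t - 24) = t*(t - 3)*(t - 1)*(t^3 - 5*t^2 + 2*t + 8) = t*(t - 4)*(t - 3)*(t - 1)*(t^2 - t - 2) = t*(t - 4)*(t - 3)*(t - 1)*(t + 1)*(t - 2)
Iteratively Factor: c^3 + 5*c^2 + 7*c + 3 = (c + 1)*(c^2 + 4*c + 3) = (c + 1)*(c + 3)*(c + 1)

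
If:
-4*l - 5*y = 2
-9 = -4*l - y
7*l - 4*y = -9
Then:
No Solution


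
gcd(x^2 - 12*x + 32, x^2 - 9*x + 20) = x - 4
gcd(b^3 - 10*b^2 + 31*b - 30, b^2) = 1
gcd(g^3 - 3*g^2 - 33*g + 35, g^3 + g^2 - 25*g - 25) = g + 5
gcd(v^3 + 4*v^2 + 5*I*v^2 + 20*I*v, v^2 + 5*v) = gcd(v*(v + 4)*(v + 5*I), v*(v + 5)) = v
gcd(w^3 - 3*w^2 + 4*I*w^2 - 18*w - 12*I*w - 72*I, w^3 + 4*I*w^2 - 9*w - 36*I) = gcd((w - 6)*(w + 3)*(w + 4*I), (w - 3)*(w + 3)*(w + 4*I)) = w^2 + w*(3 + 4*I) + 12*I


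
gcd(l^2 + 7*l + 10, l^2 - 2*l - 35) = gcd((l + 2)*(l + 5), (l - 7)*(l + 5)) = l + 5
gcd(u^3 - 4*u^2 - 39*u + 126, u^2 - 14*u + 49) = u - 7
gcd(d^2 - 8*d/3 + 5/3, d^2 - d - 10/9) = d - 5/3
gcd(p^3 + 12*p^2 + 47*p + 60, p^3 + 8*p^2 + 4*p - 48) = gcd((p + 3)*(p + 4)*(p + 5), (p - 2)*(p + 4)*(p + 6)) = p + 4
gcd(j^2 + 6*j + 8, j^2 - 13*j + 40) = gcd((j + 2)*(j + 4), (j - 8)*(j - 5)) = 1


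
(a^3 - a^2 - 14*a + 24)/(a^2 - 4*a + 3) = (a^2 + 2*a - 8)/(a - 1)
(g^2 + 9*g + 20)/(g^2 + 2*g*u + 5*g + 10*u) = (g + 4)/(g + 2*u)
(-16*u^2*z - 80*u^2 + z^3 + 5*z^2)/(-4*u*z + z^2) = 4*u + 20*u/z + z + 5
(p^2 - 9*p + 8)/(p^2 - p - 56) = (p - 1)/(p + 7)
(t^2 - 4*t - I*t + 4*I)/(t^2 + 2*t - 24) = (t - I)/(t + 6)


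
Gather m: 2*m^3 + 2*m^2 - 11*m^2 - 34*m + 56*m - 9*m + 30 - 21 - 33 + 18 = 2*m^3 - 9*m^2 + 13*m - 6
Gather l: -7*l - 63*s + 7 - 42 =-7*l - 63*s - 35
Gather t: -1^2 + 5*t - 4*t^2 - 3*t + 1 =-4*t^2 + 2*t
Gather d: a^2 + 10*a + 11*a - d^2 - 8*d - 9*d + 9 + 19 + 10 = a^2 + 21*a - d^2 - 17*d + 38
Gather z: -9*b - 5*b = -14*b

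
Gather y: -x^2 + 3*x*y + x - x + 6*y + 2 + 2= -x^2 + y*(3*x + 6) + 4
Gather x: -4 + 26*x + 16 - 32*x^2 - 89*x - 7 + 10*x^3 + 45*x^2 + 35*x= 10*x^3 + 13*x^2 - 28*x + 5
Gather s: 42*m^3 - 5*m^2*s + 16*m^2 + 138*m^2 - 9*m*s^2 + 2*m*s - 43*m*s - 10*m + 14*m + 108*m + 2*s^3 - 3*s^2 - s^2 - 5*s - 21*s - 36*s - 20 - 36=42*m^3 + 154*m^2 + 112*m + 2*s^3 + s^2*(-9*m - 4) + s*(-5*m^2 - 41*m - 62) - 56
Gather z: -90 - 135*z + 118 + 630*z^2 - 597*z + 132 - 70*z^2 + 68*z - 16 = 560*z^2 - 664*z + 144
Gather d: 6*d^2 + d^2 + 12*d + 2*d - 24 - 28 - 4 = 7*d^2 + 14*d - 56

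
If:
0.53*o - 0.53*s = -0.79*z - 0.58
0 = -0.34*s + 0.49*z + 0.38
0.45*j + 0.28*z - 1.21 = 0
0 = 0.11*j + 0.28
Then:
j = -2.55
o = -0.39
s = 13.24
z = 8.41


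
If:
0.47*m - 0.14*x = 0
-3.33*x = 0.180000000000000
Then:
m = -0.02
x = -0.05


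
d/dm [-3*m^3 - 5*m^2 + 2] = m*(-9*m - 10)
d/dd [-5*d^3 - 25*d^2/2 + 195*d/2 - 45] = -15*d^2 - 25*d + 195/2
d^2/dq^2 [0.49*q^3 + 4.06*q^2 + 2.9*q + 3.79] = 2.94*q + 8.12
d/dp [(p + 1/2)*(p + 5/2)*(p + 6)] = 3*p^2 + 18*p + 77/4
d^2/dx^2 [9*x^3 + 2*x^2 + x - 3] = 54*x + 4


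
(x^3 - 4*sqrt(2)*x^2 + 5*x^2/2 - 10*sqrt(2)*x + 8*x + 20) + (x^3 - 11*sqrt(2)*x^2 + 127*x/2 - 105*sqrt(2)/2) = 2*x^3 - 15*sqrt(2)*x^2 + 5*x^2/2 - 10*sqrt(2)*x + 143*x/2 - 105*sqrt(2)/2 + 20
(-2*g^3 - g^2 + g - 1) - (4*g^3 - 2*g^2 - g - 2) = -6*g^3 + g^2 + 2*g + 1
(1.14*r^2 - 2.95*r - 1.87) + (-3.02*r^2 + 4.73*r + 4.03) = -1.88*r^2 + 1.78*r + 2.16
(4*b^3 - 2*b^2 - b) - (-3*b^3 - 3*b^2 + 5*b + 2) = 7*b^3 + b^2 - 6*b - 2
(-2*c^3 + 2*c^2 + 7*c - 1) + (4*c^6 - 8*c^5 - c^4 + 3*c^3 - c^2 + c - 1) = 4*c^6 - 8*c^5 - c^4 + c^3 + c^2 + 8*c - 2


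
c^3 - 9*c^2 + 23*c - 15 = (c - 5)*(c - 3)*(c - 1)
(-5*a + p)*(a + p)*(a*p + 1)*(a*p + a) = -5*a^4*p^2 - 5*a^4*p - 4*a^3*p^3 - 4*a^3*p^2 - 5*a^3*p - 5*a^3 + a^2*p^4 + a^2*p^3 - 4*a^2*p^2 - 4*a^2*p + a*p^3 + a*p^2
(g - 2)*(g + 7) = g^2 + 5*g - 14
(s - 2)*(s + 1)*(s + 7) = s^3 + 6*s^2 - 9*s - 14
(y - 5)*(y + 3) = y^2 - 2*y - 15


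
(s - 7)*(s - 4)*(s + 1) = s^3 - 10*s^2 + 17*s + 28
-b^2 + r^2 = (-b + r)*(b + r)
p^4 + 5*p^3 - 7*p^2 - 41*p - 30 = (p - 3)*(p + 1)*(p + 2)*(p + 5)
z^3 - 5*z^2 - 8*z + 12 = (z - 6)*(z - 1)*(z + 2)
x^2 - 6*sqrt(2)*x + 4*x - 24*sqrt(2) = (x + 4)*(x - 6*sqrt(2))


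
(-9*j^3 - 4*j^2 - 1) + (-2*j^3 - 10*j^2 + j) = -11*j^3 - 14*j^2 + j - 1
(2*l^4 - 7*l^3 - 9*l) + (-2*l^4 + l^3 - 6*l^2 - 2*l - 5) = -6*l^3 - 6*l^2 - 11*l - 5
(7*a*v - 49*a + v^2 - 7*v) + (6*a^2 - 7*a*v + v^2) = 6*a^2 - 49*a + 2*v^2 - 7*v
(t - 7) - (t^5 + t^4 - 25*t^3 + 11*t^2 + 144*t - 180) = -t^5 - t^4 + 25*t^3 - 11*t^2 - 143*t + 173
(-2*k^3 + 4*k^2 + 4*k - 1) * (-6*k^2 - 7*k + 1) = 12*k^5 - 10*k^4 - 54*k^3 - 18*k^2 + 11*k - 1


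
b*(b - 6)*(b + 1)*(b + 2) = b^4 - 3*b^3 - 16*b^2 - 12*b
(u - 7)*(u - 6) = u^2 - 13*u + 42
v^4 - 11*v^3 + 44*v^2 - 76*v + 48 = (v - 4)*(v - 3)*(v - 2)^2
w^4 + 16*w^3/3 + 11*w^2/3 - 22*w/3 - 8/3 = (w - 1)*(w + 1/3)*(w + 2)*(w + 4)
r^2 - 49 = (r - 7)*(r + 7)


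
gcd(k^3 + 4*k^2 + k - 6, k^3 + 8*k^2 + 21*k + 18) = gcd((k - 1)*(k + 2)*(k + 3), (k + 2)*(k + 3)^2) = k^2 + 5*k + 6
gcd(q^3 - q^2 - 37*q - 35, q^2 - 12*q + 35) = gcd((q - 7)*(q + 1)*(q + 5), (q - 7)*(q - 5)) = q - 7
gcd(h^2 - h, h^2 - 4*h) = h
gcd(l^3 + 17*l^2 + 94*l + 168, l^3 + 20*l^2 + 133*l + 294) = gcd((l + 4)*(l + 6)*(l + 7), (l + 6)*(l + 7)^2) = l^2 + 13*l + 42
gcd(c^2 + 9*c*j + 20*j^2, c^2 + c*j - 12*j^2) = c + 4*j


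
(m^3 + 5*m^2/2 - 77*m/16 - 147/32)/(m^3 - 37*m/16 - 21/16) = (m + 7/2)/(m + 1)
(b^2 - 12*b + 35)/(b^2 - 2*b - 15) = (b - 7)/(b + 3)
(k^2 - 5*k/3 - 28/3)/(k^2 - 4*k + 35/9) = 3*(3*k^2 - 5*k - 28)/(9*k^2 - 36*k + 35)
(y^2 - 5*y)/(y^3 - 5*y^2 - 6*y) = (5 - y)/(-y^2 + 5*y + 6)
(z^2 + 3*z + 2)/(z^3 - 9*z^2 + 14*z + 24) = (z + 2)/(z^2 - 10*z + 24)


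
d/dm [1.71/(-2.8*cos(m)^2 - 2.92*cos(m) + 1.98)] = -(9.576*cos(m) + 4.9932)*sin(m)/(2.8*cos(m)^2 + 2.92*cos(m) - 1.98)^2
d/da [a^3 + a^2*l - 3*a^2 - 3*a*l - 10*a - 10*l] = 3*a^2 + 2*a*l - 6*a - 3*l - 10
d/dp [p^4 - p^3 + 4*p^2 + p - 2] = 4*p^3 - 3*p^2 + 8*p + 1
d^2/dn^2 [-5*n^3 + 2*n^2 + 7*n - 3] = 4 - 30*n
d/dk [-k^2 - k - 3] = -2*k - 1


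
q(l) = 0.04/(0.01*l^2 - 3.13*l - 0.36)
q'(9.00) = 0.00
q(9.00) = -0.00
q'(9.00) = 0.00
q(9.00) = -0.00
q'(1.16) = 0.01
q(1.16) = -0.01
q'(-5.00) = 0.00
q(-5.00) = 0.00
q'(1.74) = 0.00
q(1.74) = -0.01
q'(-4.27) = 0.00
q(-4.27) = 0.00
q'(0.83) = 0.01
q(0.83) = -0.01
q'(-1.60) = 0.01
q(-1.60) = 0.01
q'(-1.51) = 0.01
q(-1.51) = 0.01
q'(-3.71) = 0.00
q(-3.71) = 0.00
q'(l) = 0.04*(3.13 - 0.02*l)/(0.01*l^2 - 3.13*l - 0.36)^2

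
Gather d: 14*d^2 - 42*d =14*d^2 - 42*d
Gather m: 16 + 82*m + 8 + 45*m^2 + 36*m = 45*m^2 + 118*m + 24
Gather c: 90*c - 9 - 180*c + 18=9 - 90*c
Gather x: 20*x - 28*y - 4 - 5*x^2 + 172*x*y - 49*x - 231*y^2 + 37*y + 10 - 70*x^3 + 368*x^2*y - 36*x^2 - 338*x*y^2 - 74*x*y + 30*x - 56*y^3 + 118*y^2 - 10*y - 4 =-70*x^3 + x^2*(368*y - 41) + x*(-338*y^2 + 98*y + 1) - 56*y^3 - 113*y^2 - y + 2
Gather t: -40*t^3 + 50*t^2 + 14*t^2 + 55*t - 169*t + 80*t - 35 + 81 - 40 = -40*t^3 + 64*t^2 - 34*t + 6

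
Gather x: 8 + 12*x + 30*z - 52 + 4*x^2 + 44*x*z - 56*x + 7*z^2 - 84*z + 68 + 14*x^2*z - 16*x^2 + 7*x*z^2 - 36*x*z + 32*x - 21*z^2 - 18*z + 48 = x^2*(14*z - 12) + x*(7*z^2 + 8*z - 12) - 14*z^2 - 72*z + 72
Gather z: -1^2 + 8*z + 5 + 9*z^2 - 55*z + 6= 9*z^2 - 47*z + 10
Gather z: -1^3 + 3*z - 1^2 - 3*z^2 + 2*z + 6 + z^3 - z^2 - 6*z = z^3 - 4*z^2 - z + 4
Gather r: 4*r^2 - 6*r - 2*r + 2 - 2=4*r^2 - 8*r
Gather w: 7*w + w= 8*w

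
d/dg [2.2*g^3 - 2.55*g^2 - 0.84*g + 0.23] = 6.6*g^2 - 5.1*g - 0.84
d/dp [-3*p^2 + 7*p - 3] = 7 - 6*p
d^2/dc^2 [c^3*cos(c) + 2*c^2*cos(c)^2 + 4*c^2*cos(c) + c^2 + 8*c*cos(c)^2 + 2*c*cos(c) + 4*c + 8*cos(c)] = -c^3*cos(c) - 6*c^2*sin(c) - 4*c^2*cos(c) - 4*c^2*cos(2*c) - 16*c*sin(c) - 8*c*sin(2*c) + 4*c*cos(c) - 16*c*cos(2*c) - 4*sin(c) - 16*sin(2*c) + 2*cos(2*c) + 4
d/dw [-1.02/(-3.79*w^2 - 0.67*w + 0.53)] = (-7.7316*w - 0.6834)/(3.79*w^2 + 0.67*w - 0.53)^2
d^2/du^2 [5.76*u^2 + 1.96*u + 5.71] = 11.5200000000000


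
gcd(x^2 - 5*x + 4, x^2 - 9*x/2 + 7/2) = x - 1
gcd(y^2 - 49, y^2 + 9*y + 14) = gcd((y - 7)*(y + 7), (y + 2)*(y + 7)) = y + 7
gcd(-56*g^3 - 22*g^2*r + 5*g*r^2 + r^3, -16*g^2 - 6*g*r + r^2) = 2*g + r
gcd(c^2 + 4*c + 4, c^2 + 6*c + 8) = c + 2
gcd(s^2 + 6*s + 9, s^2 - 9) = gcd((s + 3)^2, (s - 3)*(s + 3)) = s + 3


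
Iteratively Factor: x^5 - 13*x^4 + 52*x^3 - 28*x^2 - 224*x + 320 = (x - 4)*(x^4 - 9*x^3 + 16*x^2 + 36*x - 80) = (x - 4)*(x + 2)*(x^3 - 11*x^2 + 38*x - 40) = (x - 4)*(x - 2)*(x + 2)*(x^2 - 9*x + 20) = (x - 4)^2*(x - 2)*(x + 2)*(x - 5)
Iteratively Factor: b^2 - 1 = (b - 1)*(b + 1)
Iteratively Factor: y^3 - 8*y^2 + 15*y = (y - 5)*(y^2 - 3*y) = y*(y - 5)*(y - 3)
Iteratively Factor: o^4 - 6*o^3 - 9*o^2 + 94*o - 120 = (o - 3)*(o^3 - 3*o^2 - 18*o + 40) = (o - 3)*(o + 4)*(o^2 - 7*o + 10) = (o - 5)*(o - 3)*(o + 4)*(o - 2)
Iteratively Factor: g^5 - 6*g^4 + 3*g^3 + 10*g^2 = (g - 2)*(g^4 - 4*g^3 - 5*g^2) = (g - 5)*(g - 2)*(g^3 + g^2) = g*(g - 5)*(g - 2)*(g^2 + g) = g*(g - 5)*(g - 2)*(g + 1)*(g)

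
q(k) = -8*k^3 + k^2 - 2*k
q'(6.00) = -854.00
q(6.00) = -1704.00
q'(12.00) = -3434.00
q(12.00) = -13704.00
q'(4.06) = -389.49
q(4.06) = -527.02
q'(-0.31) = -4.93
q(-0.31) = 0.95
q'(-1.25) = -42.00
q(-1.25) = 19.69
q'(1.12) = -29.87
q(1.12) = -12.23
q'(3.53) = -294.00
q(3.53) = -346.49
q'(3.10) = -226.44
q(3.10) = -234.92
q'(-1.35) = -48.44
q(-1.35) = 24.21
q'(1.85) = -80.44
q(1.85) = -50.93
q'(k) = -24*k^2 + 2*k - 2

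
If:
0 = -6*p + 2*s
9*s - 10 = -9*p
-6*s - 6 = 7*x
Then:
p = 5/18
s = 5/6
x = -11/7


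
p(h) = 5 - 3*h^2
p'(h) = -6*h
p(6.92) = -138.66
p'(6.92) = -41.52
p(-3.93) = -41.33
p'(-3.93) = 23.58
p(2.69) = -16.71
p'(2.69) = -16.14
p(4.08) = -44.94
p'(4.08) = -24.48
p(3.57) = -33.23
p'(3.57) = -21.42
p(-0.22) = 4.85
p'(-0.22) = 1.32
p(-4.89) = -66.74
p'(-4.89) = 29.34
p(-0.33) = 4.67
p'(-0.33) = 1.98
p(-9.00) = -238.00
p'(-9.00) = 54.00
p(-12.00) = -427.00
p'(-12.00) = 72.00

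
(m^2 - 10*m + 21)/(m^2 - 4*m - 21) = (m - 3)/(m + 3)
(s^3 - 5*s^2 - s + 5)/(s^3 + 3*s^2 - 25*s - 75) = (s^2 - 1)/(s^2 + 8*s + 15)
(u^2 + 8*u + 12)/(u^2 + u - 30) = (u + 2)/(u - 5)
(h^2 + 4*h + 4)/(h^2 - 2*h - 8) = (h + 2)/(h - 4)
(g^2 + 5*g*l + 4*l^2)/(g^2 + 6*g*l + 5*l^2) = (g + 4*l)/(g + 5*l)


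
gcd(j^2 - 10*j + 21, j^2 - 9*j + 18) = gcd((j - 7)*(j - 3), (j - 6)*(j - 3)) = j - 3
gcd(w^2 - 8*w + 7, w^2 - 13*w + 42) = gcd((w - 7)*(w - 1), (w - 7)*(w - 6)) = w - 7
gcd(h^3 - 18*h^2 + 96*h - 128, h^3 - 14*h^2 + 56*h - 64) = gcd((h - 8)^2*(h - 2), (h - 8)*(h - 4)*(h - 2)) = h^2 - 10*h + 16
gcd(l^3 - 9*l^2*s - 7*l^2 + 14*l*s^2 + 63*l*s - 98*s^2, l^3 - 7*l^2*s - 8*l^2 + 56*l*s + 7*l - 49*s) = -l^2 + 7*l*s + 7*l - 49*s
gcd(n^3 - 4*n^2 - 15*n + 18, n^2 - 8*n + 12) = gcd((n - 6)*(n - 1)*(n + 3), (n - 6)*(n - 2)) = n - 6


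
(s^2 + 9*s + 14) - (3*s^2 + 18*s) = -2*s^2 - 9*s + 14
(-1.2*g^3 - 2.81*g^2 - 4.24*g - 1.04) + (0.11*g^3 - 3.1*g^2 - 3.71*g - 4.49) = -1.09*g^3 - 5.91*g^2 - 7.95*g - 5.53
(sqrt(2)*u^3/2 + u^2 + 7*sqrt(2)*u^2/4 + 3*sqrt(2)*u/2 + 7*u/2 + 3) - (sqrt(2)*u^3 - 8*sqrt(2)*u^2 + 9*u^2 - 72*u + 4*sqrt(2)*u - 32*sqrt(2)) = -sqrt(2)*u^3/2 - 8*u^2 + 39*sqrt(2)*u^2/4 - 5*sqrt(2)*u/2 + 151*u/2 + 3 + 32*sqrt(2)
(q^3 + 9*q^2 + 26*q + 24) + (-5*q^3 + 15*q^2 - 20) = -4*q^3 + 24*q^2 + 26*q + 4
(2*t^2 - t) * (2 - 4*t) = -8*t^3 + 8*t^2 - 2*t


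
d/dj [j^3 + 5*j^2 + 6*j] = 3*j^2 + 10*j + 6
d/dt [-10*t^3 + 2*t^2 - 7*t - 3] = -30*t^2 + 4*t - 7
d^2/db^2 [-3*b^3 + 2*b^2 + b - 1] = 4 - 18*b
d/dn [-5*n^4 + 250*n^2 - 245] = 20*n*(25 - n^2)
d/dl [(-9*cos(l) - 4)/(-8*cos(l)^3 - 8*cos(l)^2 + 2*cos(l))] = 2*(18*cos(l)^3 + 21*cos(l)^2 + 8*cos(l) - 1)*sin(l)/((-4*sin(l)^2 + 4*cos(l) + 3)^2*cos(l)^2)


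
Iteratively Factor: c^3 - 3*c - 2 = (c + 1)*(c^2 - c - 2) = (c + 1)^2*(c - 2)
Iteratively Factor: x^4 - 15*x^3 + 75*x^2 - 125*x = (x - 5)*(x^3 - 10*x^2 + 25*x) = (x - 5)^2*(x^2 - 5*x) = (x - 5)^3*(x)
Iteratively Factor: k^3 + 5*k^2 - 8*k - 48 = (k - 3)*(k^2 + 8*k + 16) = (k - 3)*(k + 4)*(k + 4)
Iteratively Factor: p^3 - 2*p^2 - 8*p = (p)*(p^2 - 2*p - 8) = p*(p - 4)*(p + 2)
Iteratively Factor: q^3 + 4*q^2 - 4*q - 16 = (q - 2)*(q^2 + 6*q + 8) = (q - 2)*(q + 4)*(q + 2)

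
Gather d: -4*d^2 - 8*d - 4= -4*d^2 - 8*d - 4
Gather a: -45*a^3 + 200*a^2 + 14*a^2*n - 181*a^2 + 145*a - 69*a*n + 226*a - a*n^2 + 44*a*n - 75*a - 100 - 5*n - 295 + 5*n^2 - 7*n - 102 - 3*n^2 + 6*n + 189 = -45*a^3 + a^2*(14*n + 19) + a*(-n^2 - 25*n + 296) + 2*n^2 - 6*n - 308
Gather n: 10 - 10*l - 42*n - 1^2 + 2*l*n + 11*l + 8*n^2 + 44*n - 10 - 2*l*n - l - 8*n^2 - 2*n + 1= 0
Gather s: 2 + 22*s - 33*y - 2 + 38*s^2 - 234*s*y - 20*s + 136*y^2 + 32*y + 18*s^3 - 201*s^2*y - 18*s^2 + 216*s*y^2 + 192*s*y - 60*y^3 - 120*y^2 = 18*s^3 + s^2*(20 - 201*y) + s*(216*y^2 - 42*y + 2) - 60*y^3 + 16*y^2 - y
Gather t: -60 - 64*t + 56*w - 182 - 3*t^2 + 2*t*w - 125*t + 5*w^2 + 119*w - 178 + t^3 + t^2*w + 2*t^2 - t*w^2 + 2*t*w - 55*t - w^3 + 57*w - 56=t^3 + t^2*(w - 1) + t*(-w^2 + 4*w - 244) - w^3 + 5*w^2 + 232*w - 476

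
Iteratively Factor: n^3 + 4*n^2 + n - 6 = (n + 3)*(n^2 + n - 2) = (n + 2)*(n + 3)*(n - 1)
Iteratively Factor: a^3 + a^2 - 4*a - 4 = (a + 1)*(a^2 - 4) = (a + 1)*(a + 2)*(a - 2)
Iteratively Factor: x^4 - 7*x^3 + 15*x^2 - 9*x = (x - 3)*(x^3 - 4*x^2 + 3*x) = (x - 3)*(x - 1)*(x^2 - 3*x) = x*(x - 3)*(x - 1)*(x - 3)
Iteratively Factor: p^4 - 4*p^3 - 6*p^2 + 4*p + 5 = (p - 1)*(p^3 - 3*p^2 - 9*p - 5) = (p - 1)*(p + 1)*(p^2 - 4*p - 5) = (p - 1)*(p + 1)^2*(p - 5)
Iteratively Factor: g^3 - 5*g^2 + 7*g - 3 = (g - 1)*(g^2 - 4*g + 3) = (g - 1)^2*(g - 3)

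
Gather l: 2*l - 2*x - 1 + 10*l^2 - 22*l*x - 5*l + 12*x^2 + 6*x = 10*l^2 + l*(-22*x - 3) + 12*x^2 + 4*x - 1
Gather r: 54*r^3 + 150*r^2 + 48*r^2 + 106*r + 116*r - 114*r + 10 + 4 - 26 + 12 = 54*r^3 + 198*r^2 + 108*r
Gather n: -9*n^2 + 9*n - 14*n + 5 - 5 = -9*n^2 - 5*n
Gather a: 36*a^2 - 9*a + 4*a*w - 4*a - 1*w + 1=36*a^2 + a*(4*w - 13) - w + 1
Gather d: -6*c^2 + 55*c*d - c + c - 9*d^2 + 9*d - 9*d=-6*c^2 + 55*c*d - 9*d^2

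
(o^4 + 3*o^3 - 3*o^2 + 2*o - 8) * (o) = o^5 + 3*o^4 - 3*o^3 + 2*o^2 - 8*o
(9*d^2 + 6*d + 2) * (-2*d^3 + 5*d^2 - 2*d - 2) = -18*d^5 + 33*d^4 + 8*d^3 - 20*d^2 - 16*d - 4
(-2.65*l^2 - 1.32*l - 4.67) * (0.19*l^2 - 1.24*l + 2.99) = -0.5035*l^4 + 3.0352*l^3 - 7.174*l^2 + 1.844*l - 13.9633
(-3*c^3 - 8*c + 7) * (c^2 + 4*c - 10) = -3*c^5 - 12*c^4 + 22*c^3 - 25*c^2 + 108*c - 70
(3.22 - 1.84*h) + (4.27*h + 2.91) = 2.43*h + 6.13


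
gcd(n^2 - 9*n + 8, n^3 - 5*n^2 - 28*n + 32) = n^2 - 9*n + 8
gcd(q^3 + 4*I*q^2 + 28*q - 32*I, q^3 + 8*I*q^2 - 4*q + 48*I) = q - 2*I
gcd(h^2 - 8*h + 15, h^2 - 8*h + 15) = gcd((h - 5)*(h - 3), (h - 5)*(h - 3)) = h^2 - 8*h + 15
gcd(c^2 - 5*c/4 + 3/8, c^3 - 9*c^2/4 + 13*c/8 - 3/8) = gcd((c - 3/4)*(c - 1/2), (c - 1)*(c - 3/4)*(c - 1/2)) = c^2 - 5*c/4 + 3/8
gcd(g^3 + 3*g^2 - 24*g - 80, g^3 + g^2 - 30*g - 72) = g + 4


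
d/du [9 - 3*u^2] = -6*u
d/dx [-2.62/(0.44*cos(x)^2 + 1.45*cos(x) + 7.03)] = -(2.3056*cos(x) + 3.799)*sin(x)/(0.44*cos(x)^2 + 1.45*cos(x) + 7.03)^2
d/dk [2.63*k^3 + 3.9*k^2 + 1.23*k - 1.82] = 7.89*k^2 + 7.8*k + 1.23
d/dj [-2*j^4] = -8*j^3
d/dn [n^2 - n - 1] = 2*n - 1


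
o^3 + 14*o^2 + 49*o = o*(o + 7)^2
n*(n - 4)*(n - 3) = n^3 - 7*n^2 + 12*n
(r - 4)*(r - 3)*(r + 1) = r^3 - 6*r^2 + 5*r + 12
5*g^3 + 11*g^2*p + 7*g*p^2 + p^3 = (g + p)^2*(5*g + p)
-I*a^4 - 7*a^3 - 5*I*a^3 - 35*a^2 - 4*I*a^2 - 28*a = a*(a + 4)*(a - 7*I)*(-I*a - I)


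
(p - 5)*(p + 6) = p^2 + p - 30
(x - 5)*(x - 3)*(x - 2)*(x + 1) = x^4 - 9*x^3 + 21*x^2 + x - 30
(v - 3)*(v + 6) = v^2 + 3*v - 18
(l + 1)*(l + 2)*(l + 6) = l^3 + 9*l^2 + 20*l + 12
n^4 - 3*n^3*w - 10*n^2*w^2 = n^2*(n - 5*w)*(n + 2*w)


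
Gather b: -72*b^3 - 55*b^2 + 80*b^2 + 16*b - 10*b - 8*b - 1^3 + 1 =-72*b^3 + 25*b^2 - 2*b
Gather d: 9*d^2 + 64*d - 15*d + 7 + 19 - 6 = 9*d^2 + 49*d + 20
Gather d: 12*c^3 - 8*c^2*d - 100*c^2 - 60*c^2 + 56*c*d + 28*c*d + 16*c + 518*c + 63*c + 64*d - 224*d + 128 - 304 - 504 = 12*c^3 - 160*c^2 + 597*c + d*(-8*c^2 + 84*c - 160) - 680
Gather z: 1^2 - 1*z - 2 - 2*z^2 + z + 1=-2*z^2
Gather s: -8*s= -8*s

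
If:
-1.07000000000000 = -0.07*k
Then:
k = 15.29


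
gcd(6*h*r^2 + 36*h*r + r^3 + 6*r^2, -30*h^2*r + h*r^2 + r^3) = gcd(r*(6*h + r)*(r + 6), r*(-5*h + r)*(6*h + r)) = 6*h*r + r^2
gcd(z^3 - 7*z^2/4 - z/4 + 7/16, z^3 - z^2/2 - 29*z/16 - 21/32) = z^2 - 5*z/4 - 7/8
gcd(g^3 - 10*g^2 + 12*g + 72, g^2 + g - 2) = g + 2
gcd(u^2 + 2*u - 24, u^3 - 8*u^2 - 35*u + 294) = u + 6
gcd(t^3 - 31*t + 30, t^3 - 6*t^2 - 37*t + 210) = t^2 + t - 30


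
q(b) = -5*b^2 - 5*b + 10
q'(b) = -10*b - 5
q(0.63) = 4.87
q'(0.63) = -11.30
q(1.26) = -4.24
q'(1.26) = -17.60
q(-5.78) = -128.14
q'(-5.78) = 52.80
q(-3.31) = -28.23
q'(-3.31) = 28.10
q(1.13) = -2.03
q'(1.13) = -16.30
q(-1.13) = 9.27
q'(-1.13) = 6.30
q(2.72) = -40.59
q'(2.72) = -32.20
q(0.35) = 7.64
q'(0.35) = -8.50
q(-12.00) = -650.00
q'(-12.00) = 115.00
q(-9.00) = -350.00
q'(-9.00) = 85.00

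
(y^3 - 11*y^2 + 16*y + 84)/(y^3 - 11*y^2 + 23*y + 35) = (y^2 - 4*y - 12)/(y^2 - 4*y - 5)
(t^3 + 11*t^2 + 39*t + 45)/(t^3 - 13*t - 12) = (t^2 + 8*t + 15)/(t^2 - 3*t - 4)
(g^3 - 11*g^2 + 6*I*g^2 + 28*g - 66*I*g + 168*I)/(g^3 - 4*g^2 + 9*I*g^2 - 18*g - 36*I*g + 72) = (g - 7)/(g + 3*I)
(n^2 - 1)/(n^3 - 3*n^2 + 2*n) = (n + 1)/(n*(n - 2))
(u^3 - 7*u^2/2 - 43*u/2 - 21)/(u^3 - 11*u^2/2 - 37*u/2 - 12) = (u^2 - 5*u - 14)/(u^2 - 7*u - 8)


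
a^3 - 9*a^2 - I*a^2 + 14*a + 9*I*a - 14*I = (a - 7)*(a - 2)*(a - I)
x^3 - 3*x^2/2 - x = x*(x - 2)*(x + 1/2)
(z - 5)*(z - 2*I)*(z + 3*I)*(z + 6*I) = z^4 - 5*z^3 + 7*I*z^3 - 35*I*z^2 + 36*I*z - 180*I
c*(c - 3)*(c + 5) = c^3 + 2*c^2 - 15*c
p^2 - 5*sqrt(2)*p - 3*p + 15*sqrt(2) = (p - 3)*(p - 5*sqrt(2))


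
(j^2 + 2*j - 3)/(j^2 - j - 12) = (j - 1)/(j - 4)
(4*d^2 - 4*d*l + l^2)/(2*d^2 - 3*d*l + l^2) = (2*d - l)/(d - l)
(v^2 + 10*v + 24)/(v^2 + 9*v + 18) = (v + 4)/(v + 3)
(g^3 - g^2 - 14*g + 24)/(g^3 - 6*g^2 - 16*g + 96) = (g^2 - 5*g + 6)/(g^2 - 10*g + 24)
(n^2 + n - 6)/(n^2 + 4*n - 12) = (n + 3)/(n + 6)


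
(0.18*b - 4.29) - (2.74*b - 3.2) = -2.56*b - 1.09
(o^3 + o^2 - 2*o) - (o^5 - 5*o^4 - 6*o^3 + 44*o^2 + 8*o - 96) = -o^5 + 5*o^4 + 7*o^3 - 43*o^2 - 10*o + 96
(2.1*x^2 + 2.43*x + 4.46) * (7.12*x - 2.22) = 14.952*x^3 + 12.6396*x^2 + 26.3606*x - 9.9012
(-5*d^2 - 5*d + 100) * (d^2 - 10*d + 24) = -5*d^4 + 45*d^3 + 30*d^2 - 1120*d + 2400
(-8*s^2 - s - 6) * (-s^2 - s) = 8*s^4 + 9*s^3 + 7*s^2 + 6*s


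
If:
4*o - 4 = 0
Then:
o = 1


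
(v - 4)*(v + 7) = v^2 + 3*v - 28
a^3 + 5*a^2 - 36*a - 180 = (a - 6)*(a + 5)*(a + 6)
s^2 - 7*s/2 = s*(s - 7/2)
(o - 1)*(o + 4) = o^2 + 3*o - 4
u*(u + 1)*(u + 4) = u^3 + 5*u^2 + 4*u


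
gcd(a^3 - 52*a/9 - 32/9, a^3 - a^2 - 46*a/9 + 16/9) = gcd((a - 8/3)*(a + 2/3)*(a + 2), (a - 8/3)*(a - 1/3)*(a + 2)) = a^2 - 2*a/3 - 16/3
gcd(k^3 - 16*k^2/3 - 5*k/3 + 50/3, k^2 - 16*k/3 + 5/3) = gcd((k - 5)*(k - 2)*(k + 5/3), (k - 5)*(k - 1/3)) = k - 5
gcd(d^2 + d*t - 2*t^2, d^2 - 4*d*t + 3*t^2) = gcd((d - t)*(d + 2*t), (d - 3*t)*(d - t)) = -d + t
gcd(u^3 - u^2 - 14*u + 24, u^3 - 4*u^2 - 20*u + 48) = u^2 + 2*u - 8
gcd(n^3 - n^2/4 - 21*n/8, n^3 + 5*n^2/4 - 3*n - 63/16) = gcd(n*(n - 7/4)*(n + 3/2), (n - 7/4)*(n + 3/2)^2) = n^2 - n/4 - 21/8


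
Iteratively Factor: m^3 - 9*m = (m + 3)*(m^2 - 3*m) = m*(m + 3)*(m - 3)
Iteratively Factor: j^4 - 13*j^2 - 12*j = (j + 1)*(j^3 - j^2 - 12*j) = j*(j + 1)*(j^2 - j - 12) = j*(j + 1)*(j + 3)*(j - 4)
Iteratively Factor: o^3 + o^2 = (o)*(o^2 + o) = o*(o + 1)*(o)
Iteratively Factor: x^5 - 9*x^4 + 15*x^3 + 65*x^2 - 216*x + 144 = (x - 1)*(x^4 - 8*x^3 + 7*x^2 + 72*x - 144) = (x - 4)*(x - 1)*(x^3 - 4*x^2 - 9*x + 36) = (x - 4)*(x - 1)*(x + 3)*(x^2 - 7*x + 12) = (x - 4)^2*(x - 1)*(x + 3)*(x - 3)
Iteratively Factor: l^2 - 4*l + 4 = (l - 2)*(l - 2)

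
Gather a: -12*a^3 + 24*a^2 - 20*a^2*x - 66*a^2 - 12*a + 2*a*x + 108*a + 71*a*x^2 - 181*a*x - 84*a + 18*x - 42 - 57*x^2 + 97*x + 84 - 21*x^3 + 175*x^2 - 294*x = -12*a^3 + a^2*(-20*x - 42) + a*(71*x^2 - 179*x + 12) - 21*x^3 + 118*x^2 - 179*x + 42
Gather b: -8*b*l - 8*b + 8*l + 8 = b*(-8*l - 8) + 8*l + 8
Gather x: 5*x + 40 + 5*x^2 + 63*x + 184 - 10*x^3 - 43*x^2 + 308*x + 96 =-10*x^3 - 38*x^2 + 376*x + 320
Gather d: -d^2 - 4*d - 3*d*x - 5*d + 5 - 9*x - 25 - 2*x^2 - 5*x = -d^2 + d*(-3*x - 9) - 2*x^2 - 14*x - 20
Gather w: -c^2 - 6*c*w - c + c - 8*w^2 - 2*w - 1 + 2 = -c^2 - 8*w^2 + w*(-6*c - 2) + 1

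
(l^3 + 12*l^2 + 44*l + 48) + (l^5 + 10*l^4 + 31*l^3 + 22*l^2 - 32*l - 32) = l^5 + 10*l^4 + 32*l^3 + 34*l^2 + 12*l + 16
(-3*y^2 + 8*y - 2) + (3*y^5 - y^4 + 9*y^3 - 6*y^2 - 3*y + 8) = 3*y^5 - y^4 + 9*y^3 - 9*y^2 + 5*y + 6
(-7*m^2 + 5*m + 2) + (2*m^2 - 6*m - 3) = -5*m^2 - m - 1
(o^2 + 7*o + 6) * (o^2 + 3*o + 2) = o^4 + 10*o^3 + 29*o^2 + 32*o + 12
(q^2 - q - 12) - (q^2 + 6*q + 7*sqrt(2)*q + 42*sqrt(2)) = -7*sqrt(2)*q - 7*q - 42*sqrt(2) - 12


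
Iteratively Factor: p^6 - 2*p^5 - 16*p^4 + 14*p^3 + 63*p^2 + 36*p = (p + 3)*(p^5 - 5*p^4 - p^3 + 17*p^2 + 12*p) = (p - 3)*(p + 3)*(p^4 - 2*p^3 - 7*p^2 - 4*p) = (p - 3)*(p + 1)*(p + 3)*(p^3 - 3*p^2 - 4*p) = (p - 4)*(p - 3)*(p + 1)*(p + 3)*(p^2 + p) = p*(p - 4)*(p - 3)*(p + 1)*(p + 3)*(p + 1)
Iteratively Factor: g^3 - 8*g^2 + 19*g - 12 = (g - 4)*(g^2 - 4*g + 3) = (g - 4)*(g - 3)*(g - 1)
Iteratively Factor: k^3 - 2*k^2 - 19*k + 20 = (k - 1)*(k^2 - k - 20) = (k - 5)*(k - 1)*(k + 4)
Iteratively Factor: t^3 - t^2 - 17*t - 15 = (t - 5)*(t^2 + 4*t + 3) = (t - 5)*(t + 1)*(t + 3)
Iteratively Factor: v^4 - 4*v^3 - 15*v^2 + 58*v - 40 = (v + 4)*(v^3 - 8*v^2 + 17*v - 10) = (v - 1)*(v + 4)*(v^2 - 7*v + 10) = (v - 2)*(v - 1)*(v + 4)*(v - 5)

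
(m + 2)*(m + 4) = m^2 + 6*m + 8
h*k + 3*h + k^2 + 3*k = (h + k)*(k + 3)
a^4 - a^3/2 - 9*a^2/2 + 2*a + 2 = (a - 2)*(a - 1)*(a + 1/2)*(a + 2)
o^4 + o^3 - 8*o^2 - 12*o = o*(o - 3)*(o + 2)^2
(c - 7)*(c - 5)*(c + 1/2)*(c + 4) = c^4 - 15*c^3/2 - 17*c^2 + 267*c/2 + 70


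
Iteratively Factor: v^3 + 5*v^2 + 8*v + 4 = (v + 2)*(v^2 + 3*v + 2) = (v + 2)^2*(v + 1)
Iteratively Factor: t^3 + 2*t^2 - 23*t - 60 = (t + 3)*(t^2 - t - 20) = (t - 5)*(t + 3)*(t + 4)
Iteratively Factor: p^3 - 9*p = (p + 3)*(p^2 - 3*p) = (p - 3)*(p + 3)*(p)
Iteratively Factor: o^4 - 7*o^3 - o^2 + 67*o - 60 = (o - 1)*(o^3 - 6*o^2 - 7*o + 60) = (o - 4)*(o - 1)*(o^2 - 2*o - 15) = (o - 5)*(o - 4)*(o - 1)*(o + 3)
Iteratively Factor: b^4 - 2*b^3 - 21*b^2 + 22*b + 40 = (b - 2)*(b^3 - 21*b - 20) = (b - 2)*(b + 4)*(b^2 - 4*b - 5) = (b - 5)*(b - 2)*(b + 4)*(b + 1)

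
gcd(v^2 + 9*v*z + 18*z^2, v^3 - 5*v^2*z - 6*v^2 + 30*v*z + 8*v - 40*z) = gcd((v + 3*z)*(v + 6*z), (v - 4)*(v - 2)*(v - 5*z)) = 1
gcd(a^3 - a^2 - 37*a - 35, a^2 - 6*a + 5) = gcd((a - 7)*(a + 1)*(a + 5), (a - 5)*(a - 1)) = 1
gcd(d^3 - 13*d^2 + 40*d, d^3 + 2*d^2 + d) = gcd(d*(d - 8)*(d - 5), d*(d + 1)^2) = d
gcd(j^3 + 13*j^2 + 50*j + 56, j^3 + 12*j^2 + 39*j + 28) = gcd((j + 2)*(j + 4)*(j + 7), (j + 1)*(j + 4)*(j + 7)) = j^2 + 11*j + 28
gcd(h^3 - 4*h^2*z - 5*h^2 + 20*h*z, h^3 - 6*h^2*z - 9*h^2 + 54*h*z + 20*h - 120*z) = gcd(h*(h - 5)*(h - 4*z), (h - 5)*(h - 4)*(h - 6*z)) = h - 5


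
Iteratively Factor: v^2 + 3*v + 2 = (v + 2)*(v + 1)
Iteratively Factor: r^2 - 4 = (r + 2)*(r - 2)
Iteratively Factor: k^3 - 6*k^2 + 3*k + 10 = (k - 5)*(k^2 - k - 2) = (k - 5)*(k + 1)*(k - 2)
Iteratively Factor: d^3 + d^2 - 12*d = (d - 3)*(d^2 + 4*d) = d*(d - 3)*(d + 4)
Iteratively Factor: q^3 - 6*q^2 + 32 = (q + 2)*(q^2 - 8*q + 16) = (q - 4)*(q + 2)*(q - 4)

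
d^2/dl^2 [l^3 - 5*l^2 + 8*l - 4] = 6*l - 10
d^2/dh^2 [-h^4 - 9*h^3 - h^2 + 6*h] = -12*h^2 - 54*h - 2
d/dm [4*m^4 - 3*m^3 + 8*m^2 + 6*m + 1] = 16*m^3 - 9*m^2 + 16*m + 6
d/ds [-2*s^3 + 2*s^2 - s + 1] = -6*s^2 + 4*s - 1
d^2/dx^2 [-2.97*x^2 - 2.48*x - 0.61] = -5.94000000000000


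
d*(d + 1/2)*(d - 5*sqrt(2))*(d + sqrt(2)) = d^4 - 4*sqrt(2)*d^3 + d^3/2 - 10*d^2 - 2*sqrt(2)*d^2 - 5*d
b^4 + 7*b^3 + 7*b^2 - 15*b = b*(b - 1)*(b + 3)*(b + 5)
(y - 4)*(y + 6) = y^2 + 2*y - 24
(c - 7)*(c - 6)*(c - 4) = c^3 - 17*c^2 + 94*c - 168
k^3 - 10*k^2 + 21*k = k*(k - 7)*(k - 3)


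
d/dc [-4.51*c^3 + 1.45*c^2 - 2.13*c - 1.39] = -13.53*c^2 + 2.9*c - 2.13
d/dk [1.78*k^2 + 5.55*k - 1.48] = 3.56*k + 5.55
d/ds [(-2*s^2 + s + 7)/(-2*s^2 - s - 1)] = 2*(2*s^2 + 16*s + 3)/(4*s^4 + 4*s^3 + 5*s^2 + 2*s + 1)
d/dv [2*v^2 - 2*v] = 4*v - 2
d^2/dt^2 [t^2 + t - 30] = 2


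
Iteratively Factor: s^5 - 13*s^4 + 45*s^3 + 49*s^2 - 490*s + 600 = (s - 5)*(s^4 - 8*s^3 + 5*s^2 + 74*s - 120) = (s - 5)*(s + 3)*(s^3 - 11*s^2 + 38*s - 40) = (s - 5)*(s - 2)*(s + 3)*(s^2 - 9*s + 20) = (s - 5)^2*(s - 2)*(s + 3)*(s - 4)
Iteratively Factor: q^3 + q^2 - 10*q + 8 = (q - 2)*(q^2 + 3*q - 4) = (q - 2)*(q + 4)*(q - 1)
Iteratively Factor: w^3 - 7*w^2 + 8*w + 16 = (w - 4)*(w^2 - 3*w - 4) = (w - 4)^2*(w + 1)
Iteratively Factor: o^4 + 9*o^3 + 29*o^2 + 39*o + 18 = (o + 2)*(o^3 + 7*o^2 + 15*o + 9) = (o + 2)*(o + 3)*(o^2 + 4*o + 3) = (o + 1)*(o + 2)*(o + 3)*(o + 3)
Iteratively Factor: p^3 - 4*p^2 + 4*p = (p - 2)*(p^2 - 2*p) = p*(p - 2)*(p - 2)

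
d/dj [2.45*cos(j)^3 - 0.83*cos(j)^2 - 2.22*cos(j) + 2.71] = (-7.35*cos(j)^2 + 1.66*cos(j) + 2.22)*sin(j)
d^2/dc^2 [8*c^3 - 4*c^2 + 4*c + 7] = 48*c - 8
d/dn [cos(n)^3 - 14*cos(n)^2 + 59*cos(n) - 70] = (-3*cos(n)^2 + 28*cos(n) - 59)*sin(n)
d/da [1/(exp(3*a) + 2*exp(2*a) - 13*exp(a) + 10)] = (-3*exp(2*a) - 4*exp(a) + 13)*exp(a)/(exp(3*a) + 2*exp(2*a) - 13*exp(a) + 10)^2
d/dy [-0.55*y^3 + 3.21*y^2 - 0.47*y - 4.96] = -1.65*y^2 + 6.42*y - 0.47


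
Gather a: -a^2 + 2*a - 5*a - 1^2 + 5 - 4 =-a^2 - 3*a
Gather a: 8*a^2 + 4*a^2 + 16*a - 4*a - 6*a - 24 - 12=12*a^2 + 6*a - 36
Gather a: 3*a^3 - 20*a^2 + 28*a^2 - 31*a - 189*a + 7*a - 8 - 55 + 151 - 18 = 3*a^3 + 8*a^2 - 213*a + 70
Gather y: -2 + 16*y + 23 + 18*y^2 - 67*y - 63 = 18*y^2 - 51*y - 42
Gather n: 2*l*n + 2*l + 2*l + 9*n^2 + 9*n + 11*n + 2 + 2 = 4*l + 9*n^2 + n*(2*l + 20) + 4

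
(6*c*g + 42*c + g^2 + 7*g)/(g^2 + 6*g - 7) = (6*c + g)/(g - 1)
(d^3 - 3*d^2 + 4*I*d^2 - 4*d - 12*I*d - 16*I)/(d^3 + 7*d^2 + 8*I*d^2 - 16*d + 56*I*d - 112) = (d^2 - 3*d - 4)/(d^2 + d*(7 + 4*I) + 28*I)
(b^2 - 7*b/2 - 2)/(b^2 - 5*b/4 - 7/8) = 4*(b - 4)/(4*b - 7)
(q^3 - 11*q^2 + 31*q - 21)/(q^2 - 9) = (q^2 - 8*q + 7)/(q + 3)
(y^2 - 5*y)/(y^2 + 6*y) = (y - 5)/(y + 6)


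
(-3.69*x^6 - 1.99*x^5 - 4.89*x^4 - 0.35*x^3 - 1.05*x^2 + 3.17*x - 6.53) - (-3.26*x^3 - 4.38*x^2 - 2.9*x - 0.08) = -3.69*x^6 - 1.99*x^5 - 4.89*x^4 + 2.91*x^3 + 3.33*x^2 + 6.07*x - 6.45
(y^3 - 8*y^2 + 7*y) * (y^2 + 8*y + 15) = y^5 - 42*y^3 - 64*y^2 + 105*y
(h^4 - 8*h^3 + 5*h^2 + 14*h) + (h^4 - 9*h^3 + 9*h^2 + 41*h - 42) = 2*h^4 - 17*h^3 + 14*h^2 + 55*h - 42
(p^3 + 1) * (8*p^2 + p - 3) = 8*p^5 + p^4 - 3*p^3 + 8*p^2 + p - 3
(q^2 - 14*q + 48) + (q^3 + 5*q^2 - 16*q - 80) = q^3 + 6*q^2 - 30*q - 32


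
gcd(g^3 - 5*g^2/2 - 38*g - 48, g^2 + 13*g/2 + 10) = g + 4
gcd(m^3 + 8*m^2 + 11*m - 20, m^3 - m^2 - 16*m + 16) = m^2 + 3*m - 4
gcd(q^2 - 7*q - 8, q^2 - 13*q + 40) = q - 8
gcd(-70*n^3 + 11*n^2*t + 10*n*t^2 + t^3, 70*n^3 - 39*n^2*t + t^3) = -14*n^2 + 5*n*t + t^2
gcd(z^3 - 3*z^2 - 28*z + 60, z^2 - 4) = z - 2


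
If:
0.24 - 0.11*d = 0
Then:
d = 2.18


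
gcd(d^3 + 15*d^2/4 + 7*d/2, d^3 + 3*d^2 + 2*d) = d^2 + 2*d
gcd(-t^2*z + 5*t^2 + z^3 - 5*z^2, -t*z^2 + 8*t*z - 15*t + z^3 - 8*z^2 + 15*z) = -t*z + 5*t + z^2 - 5*z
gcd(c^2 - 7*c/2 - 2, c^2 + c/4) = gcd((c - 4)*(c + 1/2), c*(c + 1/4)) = 1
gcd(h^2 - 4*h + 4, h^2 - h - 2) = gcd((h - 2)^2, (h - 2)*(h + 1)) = h - 2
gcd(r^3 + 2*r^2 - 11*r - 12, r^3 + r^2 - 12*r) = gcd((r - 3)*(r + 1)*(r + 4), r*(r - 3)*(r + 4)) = r^2 + r - 12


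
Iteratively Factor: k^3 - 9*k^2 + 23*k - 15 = (k - 5)*(k^2 - 4*k + 3) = (k - 5)*(k - 3)*(k - 1)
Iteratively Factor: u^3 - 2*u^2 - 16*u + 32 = (u - 2)*(u^2 - 16) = (u - 4)*(u - 2)*(u + 4)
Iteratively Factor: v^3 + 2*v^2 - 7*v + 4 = (v - 1)*(v^2 + 3*v - 4) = (v - 1)*(v + 4)*(v - 1)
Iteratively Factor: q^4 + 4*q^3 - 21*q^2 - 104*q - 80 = (q + 4)*(q^3 - 21*q - 20) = (q + 4)^2*(q^2 - 4*q - 5) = (q - 5)*(q + 4)^2*(q + 1)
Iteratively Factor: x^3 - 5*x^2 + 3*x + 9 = (x + 1)*(x^2 - 6*x + 9) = (x - 3)*(x + 1)*(x - 3)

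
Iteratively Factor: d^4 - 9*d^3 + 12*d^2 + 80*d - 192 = (d - 4)*(d^3 - 5*d^2 - 8*d + 48) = (d - 4)^2*(d^2 - d - 12) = (d - 4)^2*(d + 3)*(d - 4)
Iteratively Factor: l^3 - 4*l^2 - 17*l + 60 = (l - 3)*(l^2 - l - 20) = (l - 5)*(l - 3)*(l + 4)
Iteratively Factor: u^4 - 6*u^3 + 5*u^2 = (u)*(u^3 - 6*u^2 + 5*u) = u*(u - 5)*(u^2 - u) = u^2*(u - 5)*(u - 1)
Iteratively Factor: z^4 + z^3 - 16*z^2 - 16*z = (z + 4)*(z^3 - 3*z^2 - 4*z) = z*(z + 4)*(z^2 - 3*z - 4) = z*(z - 4)*(z + 4)*(z + 1)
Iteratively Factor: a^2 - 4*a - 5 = (a + 1)*(a - 5)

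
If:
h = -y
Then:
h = -y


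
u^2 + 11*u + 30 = (u + 5)*(u + 6)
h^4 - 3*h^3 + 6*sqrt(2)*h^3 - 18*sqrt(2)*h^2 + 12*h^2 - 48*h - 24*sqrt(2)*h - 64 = (h - 4)*(h + 1)*(h + 2*sqrt(2))*(h + 4*sqrt(2))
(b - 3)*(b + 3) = b^2 - 9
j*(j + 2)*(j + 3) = j^3 + 5*j^2 + 6*j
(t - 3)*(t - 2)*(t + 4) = t^3 - t^2 - 14*t + 24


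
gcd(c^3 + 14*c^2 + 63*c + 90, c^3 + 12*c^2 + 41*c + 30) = c^2 + 11*c + 30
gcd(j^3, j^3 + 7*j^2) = j^2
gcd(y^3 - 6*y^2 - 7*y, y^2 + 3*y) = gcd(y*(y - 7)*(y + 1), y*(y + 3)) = y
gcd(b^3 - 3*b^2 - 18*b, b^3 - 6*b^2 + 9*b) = b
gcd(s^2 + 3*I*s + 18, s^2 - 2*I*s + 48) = s + 6*I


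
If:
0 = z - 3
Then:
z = 3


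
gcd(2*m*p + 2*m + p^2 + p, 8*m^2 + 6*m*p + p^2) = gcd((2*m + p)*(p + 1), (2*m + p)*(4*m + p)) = 2*m + p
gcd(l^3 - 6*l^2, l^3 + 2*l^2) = l^2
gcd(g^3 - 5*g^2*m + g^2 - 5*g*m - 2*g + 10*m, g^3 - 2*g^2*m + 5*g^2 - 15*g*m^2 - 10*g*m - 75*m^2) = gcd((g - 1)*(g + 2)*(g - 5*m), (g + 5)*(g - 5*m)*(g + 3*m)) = g - 5*m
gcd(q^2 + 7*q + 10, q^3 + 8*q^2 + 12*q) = q + 2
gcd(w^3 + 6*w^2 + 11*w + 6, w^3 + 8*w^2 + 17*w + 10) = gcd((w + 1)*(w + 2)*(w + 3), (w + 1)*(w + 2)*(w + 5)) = w^2 + 3*w + 2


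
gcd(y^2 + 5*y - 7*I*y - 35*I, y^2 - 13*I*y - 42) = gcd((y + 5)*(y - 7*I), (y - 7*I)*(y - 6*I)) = y - 7*I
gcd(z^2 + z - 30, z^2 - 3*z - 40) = 1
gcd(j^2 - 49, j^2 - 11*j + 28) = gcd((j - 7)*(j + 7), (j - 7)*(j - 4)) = j - 7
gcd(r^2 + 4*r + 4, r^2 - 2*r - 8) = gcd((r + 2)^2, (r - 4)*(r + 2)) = r + 2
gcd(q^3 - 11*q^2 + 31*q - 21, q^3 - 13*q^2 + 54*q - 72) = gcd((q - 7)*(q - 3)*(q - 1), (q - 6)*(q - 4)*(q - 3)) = q - 3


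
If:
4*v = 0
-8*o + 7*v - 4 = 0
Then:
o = -1/2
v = 0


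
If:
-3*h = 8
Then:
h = -8/3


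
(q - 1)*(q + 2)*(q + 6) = q^3 + 7*q^2 + 4*q - 12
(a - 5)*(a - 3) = a^2 - 8*a + 15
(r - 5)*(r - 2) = r^2 - 7*r + 10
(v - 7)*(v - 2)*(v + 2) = v^3 - 7*v^2 - 4*v + 28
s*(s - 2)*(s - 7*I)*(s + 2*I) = s^4 - 2*s^3 - 5*I*s^3 + 14*s^2 + 10*I*s^2 - 28*s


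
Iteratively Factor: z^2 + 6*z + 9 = (z + 3)*(z + 3)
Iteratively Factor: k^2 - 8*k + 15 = (k - 5)*(k - 3)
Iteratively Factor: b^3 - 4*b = (b - 2)*(b^2 + 2*b) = b*(b - 2)*(b + 2)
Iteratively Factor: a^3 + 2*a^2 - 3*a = (a)*(a^2 + 2*a - 3) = a*(a - 1)*(a + 3)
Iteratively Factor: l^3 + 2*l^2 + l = (l + 1)*(l^2 + l) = (l + 1)^2*(l)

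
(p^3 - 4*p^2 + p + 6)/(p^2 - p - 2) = p - 3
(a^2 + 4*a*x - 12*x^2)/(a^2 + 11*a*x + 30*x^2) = (a - 2*x)/(a + 5*x)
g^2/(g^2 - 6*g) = g/(g - 6)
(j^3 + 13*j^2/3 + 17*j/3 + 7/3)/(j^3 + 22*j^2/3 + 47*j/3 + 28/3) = (j + 1)/(j + 4)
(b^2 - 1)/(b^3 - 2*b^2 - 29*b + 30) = (b + 1)/(b^2 - b - 30)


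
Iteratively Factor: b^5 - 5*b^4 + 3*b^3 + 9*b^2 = (b)*(b^4 - 5*b^3 + 3*b^2 + 9*b) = b*(b - 3)*(b^3 - 2*b^2 - 3*b) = b^2*(b - 3)*(b^2 - 2*b - 3) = b^2*(b - 3)^2*(b + 1)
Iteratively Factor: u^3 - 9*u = (u + 3)*(u^2 - 3*u) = (u - 3)*(u + 3)*(u)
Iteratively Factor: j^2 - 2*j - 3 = (j - 3)*(j + 1)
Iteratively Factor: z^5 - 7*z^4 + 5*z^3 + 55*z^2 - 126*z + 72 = (z - 3)*(z^4 - 4*z^3 - 7*z^2 + 34*z - 24) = (z - 3)*(z - 2)*(z^3 - 2*z^2 - 11*z + 12) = (z - 4)*(z - 3)*(z - 2)*(z^2 + 2*z - 3) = (z - 4)*(z - 3)*(z - 2)*(z + 3)*(z - 1)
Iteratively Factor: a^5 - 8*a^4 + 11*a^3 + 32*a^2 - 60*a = (a - 3)*(a^4 - 5*a^3 - 4*a^2 + 20*a) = (a - 3)*(a - 2)*(a^3 - 3*a^2 - 10*a) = (a - 3)*(a - 2)*(a + 2)*(a^2 - 5*a) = (a - 5)*(a - 3)*(a - 2)*(a + 2)*(a)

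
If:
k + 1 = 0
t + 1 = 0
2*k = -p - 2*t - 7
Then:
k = -1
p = -3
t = -1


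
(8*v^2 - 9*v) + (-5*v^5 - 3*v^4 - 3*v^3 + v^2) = -5*v^5 - 3*v^4 - 3*v^3 + 9*v^2 - 9*v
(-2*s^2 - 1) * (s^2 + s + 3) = -2*s^4 - 2*s^3 - 7*s^2 - s - 3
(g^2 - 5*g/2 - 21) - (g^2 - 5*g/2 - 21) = 0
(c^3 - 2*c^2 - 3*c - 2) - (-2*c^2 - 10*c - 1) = c^3 + 7*c - 1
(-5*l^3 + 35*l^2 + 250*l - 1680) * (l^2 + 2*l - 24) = -5*l^5 + 25*l^4 + 440*l^3 - 2020*l^2 - 9360*l + 40320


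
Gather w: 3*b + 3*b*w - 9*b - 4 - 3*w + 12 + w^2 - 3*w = -6*b + w^2 + w*(3*b - 6) + 8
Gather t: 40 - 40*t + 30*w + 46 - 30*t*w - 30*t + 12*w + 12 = t*(-30*w - 70) + 42*w + 98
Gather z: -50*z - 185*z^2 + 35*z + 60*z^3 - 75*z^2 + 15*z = 60*z^3 - 260*z^2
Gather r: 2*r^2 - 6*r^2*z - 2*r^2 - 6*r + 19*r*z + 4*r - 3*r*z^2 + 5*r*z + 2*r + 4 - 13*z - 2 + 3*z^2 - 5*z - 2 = -6*r^2*z + r*(-3*z^2 + 24*z) + 3*z^2 - 18*z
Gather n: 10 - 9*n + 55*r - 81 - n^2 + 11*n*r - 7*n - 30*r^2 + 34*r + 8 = -n^2 + n*(11*r - 16) - 30*r^2 + 89*r - 63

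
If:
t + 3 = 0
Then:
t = -3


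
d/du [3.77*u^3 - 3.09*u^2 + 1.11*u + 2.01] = 11.31*u^2 - 6.18*u + 1.11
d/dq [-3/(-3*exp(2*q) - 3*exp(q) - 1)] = (-18*exp(q) - 9)*exp(q)/(3*exp(2*q) + 3*exp(q) + 1)^2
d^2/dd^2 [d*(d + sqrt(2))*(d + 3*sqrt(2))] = 6*d + 8*sqrt(2)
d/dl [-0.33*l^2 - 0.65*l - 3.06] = -0.66*l - 0.65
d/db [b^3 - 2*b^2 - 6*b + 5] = 3*b^2 - 4*b - 6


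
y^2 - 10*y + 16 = (y - 8)*(y - 2)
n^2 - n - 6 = (n - 3)*(n + 2)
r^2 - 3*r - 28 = (r - 7)*(r + 4)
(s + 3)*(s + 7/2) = s^2 + 13*s/2 + 21/2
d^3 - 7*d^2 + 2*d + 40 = (d - 5)*(d - 4)*(d + 2)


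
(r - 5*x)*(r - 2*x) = r^2 - 7*r*x + 10*x^2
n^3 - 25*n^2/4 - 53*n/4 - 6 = (n - 8)*(n + 3/4)*(n + 1)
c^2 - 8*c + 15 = (c - 5)*(c - 3)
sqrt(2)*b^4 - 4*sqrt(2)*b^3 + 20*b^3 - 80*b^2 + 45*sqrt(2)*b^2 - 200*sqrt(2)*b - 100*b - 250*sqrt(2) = (b - 5)*(b + 5*sqrt(2))^2*(sqrt(2)*b + sqrt(2))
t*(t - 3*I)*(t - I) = t^3 - 4*I*t^2 - 3*t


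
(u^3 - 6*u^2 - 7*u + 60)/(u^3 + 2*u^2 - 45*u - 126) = (u^2 - 9*u + 20)/(u^2 - u - 42)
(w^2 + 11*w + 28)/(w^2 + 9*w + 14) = (w + 4)/(w + 2)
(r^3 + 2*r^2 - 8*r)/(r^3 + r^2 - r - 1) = r*(r^2 + 2*r - 8)/(r^3 + r^2 - r - 1)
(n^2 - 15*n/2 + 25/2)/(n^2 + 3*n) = (2*n^2 - 15*n + 25)/(2*n*(n + 3))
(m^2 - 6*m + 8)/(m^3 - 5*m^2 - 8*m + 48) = (m - 2)/(m^2 - m - 12)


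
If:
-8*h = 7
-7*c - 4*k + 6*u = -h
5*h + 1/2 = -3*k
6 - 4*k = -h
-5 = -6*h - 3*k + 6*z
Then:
No Solution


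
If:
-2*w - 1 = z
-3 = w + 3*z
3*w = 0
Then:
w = 0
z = -1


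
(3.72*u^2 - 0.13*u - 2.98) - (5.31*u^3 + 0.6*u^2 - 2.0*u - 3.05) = -5.31*u^3 + 3.12*u^2 + 1.87*u + 0.0699999999999998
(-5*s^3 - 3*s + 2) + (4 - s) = -5*s^3 - 4*s + 6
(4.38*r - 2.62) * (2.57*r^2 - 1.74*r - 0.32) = 11.2566*r^3 - 14.3546*r^2 + 3.1572*r + 0.8384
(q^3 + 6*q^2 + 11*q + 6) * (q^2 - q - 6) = q^5 + 5*q^4 - q^3 - 41*q^2 - 72*q - 36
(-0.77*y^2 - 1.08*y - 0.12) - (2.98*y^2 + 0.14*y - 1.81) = -3.75*y^2 - 1.22*y + 1.69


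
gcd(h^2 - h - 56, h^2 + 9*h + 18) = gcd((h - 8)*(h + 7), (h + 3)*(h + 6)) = 1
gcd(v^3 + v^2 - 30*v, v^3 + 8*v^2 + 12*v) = v^2 + 6*v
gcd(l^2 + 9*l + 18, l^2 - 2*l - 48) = l + 6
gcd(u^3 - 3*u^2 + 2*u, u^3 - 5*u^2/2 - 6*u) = u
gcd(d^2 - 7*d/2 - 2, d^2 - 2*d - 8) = d - 4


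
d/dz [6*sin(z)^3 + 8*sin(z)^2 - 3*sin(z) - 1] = (18*sin(z)^2 + 16*sin(z) - 3)*cos(z)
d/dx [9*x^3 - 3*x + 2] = 27*x^2 - 3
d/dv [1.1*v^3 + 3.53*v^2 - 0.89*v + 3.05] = 3.3*v^2 + 7.06*v - 0.89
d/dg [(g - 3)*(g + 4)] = 2*g + 1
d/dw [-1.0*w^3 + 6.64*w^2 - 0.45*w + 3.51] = -3.0*w^2 + 13.28*w - 0.45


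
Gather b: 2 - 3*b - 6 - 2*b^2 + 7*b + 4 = -2*b^2 + 4*b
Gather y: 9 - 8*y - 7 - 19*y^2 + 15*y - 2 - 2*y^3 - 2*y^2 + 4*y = -2*y^3 - 21*y^2 + 11*y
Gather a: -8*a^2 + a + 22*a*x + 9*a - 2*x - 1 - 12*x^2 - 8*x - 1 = -8*a^2 + a*(22*x + 10) - 12*x^2 - 10*x - 2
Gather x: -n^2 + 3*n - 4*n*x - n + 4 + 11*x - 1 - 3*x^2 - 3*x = -n^2 + 2*n - 3*x^2 + x*(8 - 4*n) + 3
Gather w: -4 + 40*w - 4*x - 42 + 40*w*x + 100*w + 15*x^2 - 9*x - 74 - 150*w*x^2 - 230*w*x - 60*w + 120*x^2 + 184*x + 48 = w*(-150*x^2 - 190*x + 80) + 135*x^2 + 171*x - 72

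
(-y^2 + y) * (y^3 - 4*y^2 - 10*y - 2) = -y^5 + 5*y^4 + 6*y^3 - 8*y^2 - 2*y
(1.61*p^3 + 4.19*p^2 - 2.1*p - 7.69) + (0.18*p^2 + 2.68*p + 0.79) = 1.61*p^3 + 4.37*p^2 + 0.58*p - 6.9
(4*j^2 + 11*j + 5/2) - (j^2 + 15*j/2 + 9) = 3*j^2 + 7*j/2 - 13/2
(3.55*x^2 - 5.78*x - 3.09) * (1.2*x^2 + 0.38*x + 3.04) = 4.26*x^4 - 5.587*x^3 + 4.8876*x^2 - 18.7454*x - 9.3936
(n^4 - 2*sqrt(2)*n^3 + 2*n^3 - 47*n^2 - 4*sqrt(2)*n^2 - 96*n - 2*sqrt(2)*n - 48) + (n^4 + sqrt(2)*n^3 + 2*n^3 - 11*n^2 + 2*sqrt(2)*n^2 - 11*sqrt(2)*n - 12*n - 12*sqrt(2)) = 2*n^4 - sqrt(2)*n^3 + 4*n^3 - 58*n^2 - 2*sqrt(2)*n^2 - 108*n - 13*sqrt(2)*n - 48 - 12*sqrt(2)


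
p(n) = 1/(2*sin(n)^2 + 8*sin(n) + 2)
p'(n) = (-4*sin(n)*cos(n) - 8*cos(n))/(2*sin(n)^2 + 8*sin(n) + 2)^2 = -(sin(n) + 2)*cos(n)/(sin(n)^2 + 4*sin(n) + 1)^2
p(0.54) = 0.15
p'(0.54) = -0.20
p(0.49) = 0.16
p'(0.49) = -0.23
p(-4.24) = 0.09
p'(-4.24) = 0.05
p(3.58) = -0.97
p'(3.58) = 5.32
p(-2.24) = -0.33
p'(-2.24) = 0.33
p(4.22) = -0.29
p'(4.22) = 0.17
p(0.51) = 0.16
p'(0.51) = -0.21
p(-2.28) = -0.34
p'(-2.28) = 0.38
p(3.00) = 0.32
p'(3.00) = 0.84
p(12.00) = -0.58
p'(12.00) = -1.68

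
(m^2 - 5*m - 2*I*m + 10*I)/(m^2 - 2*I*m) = (m - 5)/m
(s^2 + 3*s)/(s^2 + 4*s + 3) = s/(s + 1)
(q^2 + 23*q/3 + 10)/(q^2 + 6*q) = (q + 5/3)/q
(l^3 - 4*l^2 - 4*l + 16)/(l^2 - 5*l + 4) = (l^2 - 4)/(l - 1)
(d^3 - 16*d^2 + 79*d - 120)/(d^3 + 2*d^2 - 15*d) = (d^2 - 13*d + 40)/(d*(d + 5))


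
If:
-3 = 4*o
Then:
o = -3/4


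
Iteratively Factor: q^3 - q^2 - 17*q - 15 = (q - 5)*(q^2 + 4*q + 3) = (q - 5)*(q + 1)*(q + 3)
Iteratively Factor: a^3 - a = (a)*(a^2 - 1) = a*(a - 1)*(a + 1)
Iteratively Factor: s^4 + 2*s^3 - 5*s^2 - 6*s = (s + 1)*(s^3 + s^2 - 6*s) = (s + 1)*(s + 3)*(s^2 - 2*s) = (s - 2)*(s + 1)*(s + 3)*(s)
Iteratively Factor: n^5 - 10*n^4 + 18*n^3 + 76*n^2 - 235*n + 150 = (n - 2)*(n^4 - 8*n^3 + 2*n^2 + 80*n - 75) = (n - 2)*(n - 1)*(n^3 - 7*n^2 - 5*n + 75) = (n - 2)*(n - 1)*(n + 3)*(n^2 - 10*n + 25) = (n - 5)*(n - 2)*(n - 1)*(n + 3)*(n - 5)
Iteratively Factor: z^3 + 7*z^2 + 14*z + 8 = (z + 2)*(z^2 + 5*z + 4) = (z + 1)*(z + 2)*(z + 4)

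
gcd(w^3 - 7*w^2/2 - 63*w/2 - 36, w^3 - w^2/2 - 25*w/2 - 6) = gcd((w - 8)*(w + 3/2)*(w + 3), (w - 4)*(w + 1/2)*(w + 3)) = w + 3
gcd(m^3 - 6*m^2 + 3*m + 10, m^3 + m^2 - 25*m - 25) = m^2 - 4*m - 5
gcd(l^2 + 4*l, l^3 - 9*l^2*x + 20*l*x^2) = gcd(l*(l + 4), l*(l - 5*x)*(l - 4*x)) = l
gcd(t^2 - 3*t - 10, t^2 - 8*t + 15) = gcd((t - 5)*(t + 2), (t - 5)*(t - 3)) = t - 5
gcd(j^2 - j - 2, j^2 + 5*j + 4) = j + 1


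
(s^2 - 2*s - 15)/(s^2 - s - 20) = (s + 3)/(s + 4)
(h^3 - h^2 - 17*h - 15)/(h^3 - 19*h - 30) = (h + 1)/(h + 2)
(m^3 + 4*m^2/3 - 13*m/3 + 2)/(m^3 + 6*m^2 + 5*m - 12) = (m - 2/3)/(m + 4)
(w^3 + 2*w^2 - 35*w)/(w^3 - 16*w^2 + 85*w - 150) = w*(w + 7)/(w^2 - 11*w + 30)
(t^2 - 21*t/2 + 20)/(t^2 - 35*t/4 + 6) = 2*(2*t - 5)/(4*t - 3)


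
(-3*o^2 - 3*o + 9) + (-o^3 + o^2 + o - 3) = -o^3 - 2*o^2 - 2*o + 6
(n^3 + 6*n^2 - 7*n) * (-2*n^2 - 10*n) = -2*n^5 - 22*n^4 - 46*n^3 + 70*n^2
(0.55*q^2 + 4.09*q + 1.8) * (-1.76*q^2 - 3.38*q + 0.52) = -0.968*q^4 - 9.0574*q^3 - 16.7062*q^2 - 3.9572*q + 0.936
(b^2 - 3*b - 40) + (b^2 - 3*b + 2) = 2*b^2 - 6*b - 38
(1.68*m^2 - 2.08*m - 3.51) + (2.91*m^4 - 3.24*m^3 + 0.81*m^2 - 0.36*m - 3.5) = 2.91*m^4 - 3.24*m^3 + 2.49*m^2 - 2.44*m - 7.01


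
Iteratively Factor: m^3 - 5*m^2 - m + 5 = (m - 5)*(m^2 - 1) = (m - 5)*(m + 1)*(m - 1)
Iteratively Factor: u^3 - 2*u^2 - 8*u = (u - 4)*(u^2 + 2*u) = u*(u - 4)*(u + 2)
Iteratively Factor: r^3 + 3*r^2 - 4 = (r - 1)*(r^2 + 4*r + 4) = (r - 1)*(r + 2)*(r + 2)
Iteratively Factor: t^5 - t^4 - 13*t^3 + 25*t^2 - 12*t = (t - 1)*(t^4 - 13*t^2 + 12*t) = t*(t - 1)*(t^3 - 13*t + 12) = t*(t - 3)*(t - 1)*(t^2 + 3*t - 4) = t*(t - 3)*(t - 1)*(t + 4)*(t - 1)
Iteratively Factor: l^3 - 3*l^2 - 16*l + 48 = (l + 4)*(l^2 - 7*l + 12) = (l - 3)*(l + 4)*(l - 4)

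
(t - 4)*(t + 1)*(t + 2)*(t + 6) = t^4 + 5*t^3 - 16*t^2 - 68*t - 48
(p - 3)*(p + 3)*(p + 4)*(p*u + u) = p^4*u + 5*p^3*u - 5*p^2*u - 45*p*u - 36*u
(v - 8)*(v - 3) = v^2 - 11*v + 24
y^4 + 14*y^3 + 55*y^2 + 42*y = y*(y + 1)*(y + 6)*(y + 7)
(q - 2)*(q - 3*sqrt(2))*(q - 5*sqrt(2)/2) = q^3 - 11*sqrt(2)*q^2/2 - 2*q^2 + 15*q + 11*sqrt(2)*q - 30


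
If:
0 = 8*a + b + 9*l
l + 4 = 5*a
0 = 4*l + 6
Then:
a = 1/2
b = 19/2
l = -3/2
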